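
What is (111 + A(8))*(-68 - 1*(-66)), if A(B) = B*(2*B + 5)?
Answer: -558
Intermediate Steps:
A(B) = B*(5 + 2*B)
(111 + A(8))*(-68 - 1*(-66)) = (111 + 8*(5 + 2*8))*(-68 - 1*(-66)) = (111 + 8*(5 + 16))*(-68 + 66) = (111 + 8*21)*(-2) = (111 + 168)*(-2) = 279*(-2) = -558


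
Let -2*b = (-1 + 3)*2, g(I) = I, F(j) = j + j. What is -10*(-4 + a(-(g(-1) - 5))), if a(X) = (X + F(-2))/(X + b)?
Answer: 35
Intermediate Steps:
F(j) = 2*j
b = -2 (b = -(-1 + 3)*2/2 = -2 ≈ -2.0000)
a(X) = (-4 + X)/(-2 + X) (a(X) = (X + 2*(-2))/(X - 2) = (X - 4)/(-2 + X) = (-4 + X)/(-2 + X))
-10*(-4 + a(-(g(-1) - 5))) = -10*(-4 + (-4 - (-1 - 5))/(-2 - (-1 - 5))) = -10*(-4 + (-4 - 1*(-6))/(-2 - 1*(-6))) = -10*(-4 + (-4 + 6)/(-2 + 6)) = -10*(-4 + 2/4) = -10*(-4 + (1/4)*2) = -10*(-4 + 1/2) = -10*(-7/2) = 35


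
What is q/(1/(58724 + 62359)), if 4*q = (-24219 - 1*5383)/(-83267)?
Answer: 1792149483/166534 ≈ 10761.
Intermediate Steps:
q = 14801/166534 (q = ((-24219 - 1*5383)/(-83267))/4 = ((-24219 - 5383)*(-1/83267))/4 = (-29602*(-1/83267))/4 = (1/4)*(29602/83267) = 14801/166534 ≈ 0.088877)
q/(1/(58724 + 62359)) = 14801/(166534*(1/(58724 + 62359))) = 14801/(166534*(1/121083)) = (14801/166534)*121083 = 1792149483/166534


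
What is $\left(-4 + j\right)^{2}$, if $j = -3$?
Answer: $49$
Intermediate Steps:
$\left(-4 + j\right)^{2} = \left(-4 - 3\right)^{2} = \left(-7\right)^{2} = 49$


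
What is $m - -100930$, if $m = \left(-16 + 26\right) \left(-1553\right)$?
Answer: $85400$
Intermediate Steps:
$m = -15530$ ($m = 10 \left(-1553\right) = -15530$)
$m - -100930 = -15530 - -100930 = -15530 + 100930 = 85400$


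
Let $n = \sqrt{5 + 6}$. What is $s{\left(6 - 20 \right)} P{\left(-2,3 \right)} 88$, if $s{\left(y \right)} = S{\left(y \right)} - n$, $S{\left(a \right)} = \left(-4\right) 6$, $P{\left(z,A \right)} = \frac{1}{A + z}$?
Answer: $-2112 - 88 \sqrt{11} \approx -2403.9$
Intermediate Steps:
$S{\left(a \right)} = -24$
$n = \sqrt{11} \approx 3.3166$
$s{\left(y \right)} = -24 - \sqrt{11}$
$s{\left(6 - 20 \right)} P{\left(-2,3 \right)} 88 = \left(-24 - \sqrt{11}\right) \frac{1}{3 - 2} \cdot 88 = \left(-24 - \sqrt{11}\right) 1^{-1} \cdot 88 = \left(-24 - \sqrt{11}\right) 1 \cdot 88 = \left(-24 - \sqrt{11}\right) 88 = -2112 - 88 \sqrt{11}$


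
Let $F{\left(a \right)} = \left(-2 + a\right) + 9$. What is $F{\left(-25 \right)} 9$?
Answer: $-162$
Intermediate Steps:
$F{\left(a \right)} = 7 + a$
$F{\left(-25 \right)} 9 = \left(7 - 25\right) 9 = \left(-18\right) 9 = -162$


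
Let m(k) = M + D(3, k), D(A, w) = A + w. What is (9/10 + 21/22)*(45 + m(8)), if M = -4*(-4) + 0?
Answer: 7344/55 ≈ 133.53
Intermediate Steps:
M = 16 (M = 16 + 0 = 16)
m(k) = 19 + k (m(k) = 16 + (3 + k) = 19 + k)
(9/10 + 21/22)*(45 + m(8)) = (9/10 + 21/22)*(45 + (19 + 8)) = (9*(1/10) + 21*(1/22))*(45 + 27) = (9/10 + 21/22)*72 = (102/55)*72 = 7344/55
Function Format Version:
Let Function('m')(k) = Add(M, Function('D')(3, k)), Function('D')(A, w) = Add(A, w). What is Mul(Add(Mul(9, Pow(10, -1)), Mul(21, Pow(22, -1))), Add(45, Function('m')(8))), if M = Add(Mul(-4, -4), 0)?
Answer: Rational(7344, 55) ≈ 133.53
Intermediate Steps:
M = 16 (M = Add(16, 0) = 16)
Function('m')(k) = Add(19, k) (Function('m')(k) = Add(16, Add(3, k)) = Add(19, k))
Mul(Add(Mul(9, Pow(10, -1)), Mul(21, Pow(22, -1))), Add(45, Function('m')(8))) = Mul(Add(Mul(9, Pow(10, -1)), Mul(21, Pow(22, -1))), Add(45, Add(19, 8))) = Mul(Add(Mul(9, Rational(1, 10)), Mul(21, Rational(1, 22))), Add(45, 27)) = Mul(Add(Rational(9, 10), Rational(21, 22)), 72) = Mul(Rational(102, 55), 72) = Rational(7344, 55)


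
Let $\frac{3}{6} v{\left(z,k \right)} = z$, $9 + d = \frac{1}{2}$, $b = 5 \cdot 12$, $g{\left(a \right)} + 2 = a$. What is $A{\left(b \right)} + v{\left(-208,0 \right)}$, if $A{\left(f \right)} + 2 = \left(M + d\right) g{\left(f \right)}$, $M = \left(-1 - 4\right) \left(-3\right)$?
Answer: $-41$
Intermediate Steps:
$g{\left(a \right)} = -2 + a$
$M = 15$ ($M = \left(-5\right) \left(-3\right) = 15$)
$b = 60$
$d = - \frac{17}{2}$ ($d = -9 + \frac{1}{2} = - \frac{17}{2} \approx -8.5$)
$v{\left(z,k \right)} = 2 z$
$A{\left(f \right)} = -15 + \frac{13 f}{2}$ ($A{\left(f \right)} = -2 + \left(15 - \frac{17}{2}\right) \left(-2 + f\right) = -2 + \frac{13 \left(-2 + f\right)}{2} = -2 + \left(-13 + \frac{13 f}{2}\right) = -15 + \frac{13 f}{2}$)
$A{\left(b \right)} + v{\left(-208,0 \right)} = \left(-15 + \frac{13}{2} \cdot 60\right) + 2 \left(-208\right) = \left(-15 + 390\right) - 416 = 375 - 416 = -41$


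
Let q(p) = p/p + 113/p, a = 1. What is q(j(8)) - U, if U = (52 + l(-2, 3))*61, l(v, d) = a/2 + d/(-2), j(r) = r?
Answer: -24767/8 ≈ -3095.9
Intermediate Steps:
l(v, d) = ½ - d/2 (l(v, d) = 1/2 + d/(-2) = 1*(½) + d*(-½) = ½ - d/2)
q(p) = 1 + 113/p
U = 3111 (U = (52 + (½ - ½*3))*61 = (52 + (½ - 3/2))*61 = (52 - 1)*61 = 51*61 = 3111)
q(j(8)) - U = (113 + 8)/8 - 1*3111 = (⅛)*121 - 3111 = 121/8 - 3111 = -24767/8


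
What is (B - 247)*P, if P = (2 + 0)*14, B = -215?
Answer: -12936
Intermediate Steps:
P = 28 (P = 2*14 = 28)
(B - 247)*P = (-215 - 247)*28 = -462*28 = -12936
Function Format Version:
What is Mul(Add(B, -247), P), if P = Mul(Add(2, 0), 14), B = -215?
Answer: -12936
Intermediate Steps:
P = 28 (P = Mul(2, 14) = 28)
Mul(Add(B, -247), P) = Mul(Add(-215, -247), 28) = Mul(-462, 28) = -12936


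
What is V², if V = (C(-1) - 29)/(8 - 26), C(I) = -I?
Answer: 196/81 ≈ 2.4198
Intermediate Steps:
V = 14/9 (V = (-1*(-1) - 29)/(8 - 26) = (1 - 29)/(-18) = -28*(-1/18) = 14/9 ≈ 1.5556)
V² = (14/9)² = 196/81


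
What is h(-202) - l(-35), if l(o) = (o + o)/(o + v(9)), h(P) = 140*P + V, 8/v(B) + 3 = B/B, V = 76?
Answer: -1100026/39 ≈ -28206.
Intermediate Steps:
v(B) = -4 (v(B) = 8/(-3 + B/B) = 8/(-3 + 1) = 8/(-2) = 8*(-½) = -4)
h(P) = 76 + 140*P (h(P) = 140*P + 76 = 76 + 140*P)
l(o) = 2*o/(-4 + o) (l(o) = (o + o)/(o - 4) = (2*o)/(-4 + o) = 2*o/(-4 + o))
h(-202) - l(-35) = (76 + 140*(-202)) - 2*(-35)/(-4 - 35) = (76 - 28280) - 2*(-35)/(-39) = -28204 - 2*(-35)*(-1)/39 = -28204 - 1*70/39 = -28204 - 70/39 = -1100026/39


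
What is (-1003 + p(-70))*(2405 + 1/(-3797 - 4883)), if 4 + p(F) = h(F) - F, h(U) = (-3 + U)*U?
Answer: 87113040027/8680 ≈ 1.0036e+7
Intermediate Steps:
h(U) = U*(-3 + U)
p(F) = -4 - F + F*(-3 + F) (p(F) = -4 + (F*(-3 + F) - F) = -4 + (-F + F*(-3 + F)) = -4 - F + F*(-3 + F))
(-1003 + p(-70))*(2405 + 1/(-3797 - 4883)) = (-1003 + (-4 - 1*(-70) - 70*(-3 - 70)))*(2405 + 1/(-3797 - 4883)) = (-1003 + (-4 + 70 - 70*(-73)))*(2405 + 1/(-8680)) = (-1003 + (-4 + 70 + 5110))*(2405 - 1/8680) = (-1003 + 5176)*(20875399/8680) = 4173*(20875399/8680) = 87113040027/8680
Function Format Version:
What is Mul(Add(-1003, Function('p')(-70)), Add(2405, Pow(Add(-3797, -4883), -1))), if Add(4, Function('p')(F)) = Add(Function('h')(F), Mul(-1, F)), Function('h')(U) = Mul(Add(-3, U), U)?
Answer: Rational(87113040027, 8680) ≈ 1.0036e+7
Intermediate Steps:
Function('h')(U) = Mul(U, Add(-3, U))
Function('p')(F) = Add(-4, Mul(-1, F), Mul(F, Add(-3, F))) (Function('p')(F) = Add(-4, Add(Mul(F, Add(-3, F)), Mul(-1, F))) = Add(-4, Add(Mul(-1, F), Mul(F, Add(-3, F)))) = Add(-4, Mul(-1, F), Mul(F, Add(-3, F))))
Mul(Add(-1003, Function('p')(-70)), Add(2405, Pow(Add(-3797, -4883), -1))) = Mul(Add(-1003, Add(-4, Mul(-1, -70), Mul(-70, Add(-3, -70)))), Add(2405, Pow(Add(-3797, -4883), -1))) = Mul(Add(-1003, Add(-4, 70, Mul(-70, -73))), Add(2405, Pow(-8680, -1))) = Mul(Add(-1003, Add(-4, 70, 5110)), Add(2405, Rational(-1, 8680))) = Mul(Add(-1003, 5176), Rational(20875399, 8680)) = Mul(4173, Rational(20875399, 8680)) = Rational(87113040027, 8680)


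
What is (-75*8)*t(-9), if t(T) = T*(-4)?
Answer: -21600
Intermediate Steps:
t(T) = -4*T
(-75*8)*t(-9) = (-75*8)*(-4*(-9)) = -600*36 = -21600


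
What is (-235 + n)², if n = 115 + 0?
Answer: 14400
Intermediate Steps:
n = 115
(-235 + n)² = (-235 + 115)² = (-120)² = 14400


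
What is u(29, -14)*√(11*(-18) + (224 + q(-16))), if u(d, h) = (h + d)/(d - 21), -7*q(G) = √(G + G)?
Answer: 15*√(1274 - 28*I*√2)/56 ≈ 9.5618 - 0.14856*I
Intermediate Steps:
q(G) = -√2*√G/7 (q(G) = -√(G + G)/7 = -√2*√G/7)
u(d, h) = (d + h)/(-21 + d)
u(29, -14)*√(11*(-18) + (224 + q(-16))) = ((29 - 14)/(-21 + 29))*√(11*(-18) + (224 - √2*√(-16)/7)) = (15/8)*√(-198 + (224 - √2*4*I/7)) = ((⅛)*15)*√(-198 + (224 - 4*I*√2/7)) = 15*√(26 - 4*I*√2/7)/8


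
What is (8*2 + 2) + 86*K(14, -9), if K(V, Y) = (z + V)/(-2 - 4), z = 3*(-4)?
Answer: -32/3 ≈ -10.667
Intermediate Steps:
z = -12
K(V, Y) = 2 - V/6 (K(V, Y) = (-12 + V)/(-2 - 4) = (-12 + V)/(-6) = (-12 + V)*(-1/6) = 2 - V/6)
(8*2 + 2) + 86*K(14, -9) = (8*2 + 2) + 86*(2 - 1/6*14) = (16 + 2) + 86*(2 - 7/3) = 18 + 86*(-1/3) = 18 - 86/3 = -32/3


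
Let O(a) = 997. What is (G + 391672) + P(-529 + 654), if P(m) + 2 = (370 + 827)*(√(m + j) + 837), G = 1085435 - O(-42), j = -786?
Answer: 2477997 + 1197*I*√661 ≈ 2.478e+6 + 30775.0*I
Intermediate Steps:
G = 1084438 (G = 1085435 - 1*997 = 1085435 - 997 = 1084438)
P(m) = 1001887 + 1197*√(-786 + m) (P(m) = -2 + (370 + 827)*(√(m - 786) + 837) = -2 + 1197*(√(-786 + m) + 837) = -2 + 1197*(837 + √(-786 + m)) = -2 + (1001889 + 1197*√(-786 + m)) = 1001887 + 1197*√(-786 + m))
(G + 391672) + P(-529 + 654) = (1084438 + 391672) + (1001887 + 1197*√(-786 + (-529 + 654))) = 1476110 + (1001887 + 1197*√(-786 + 125)) = 1476110 + (1001887 + 1197*√(-661)) = 1476110 + (1001887 + 1197*(I*√661)) = 1476110 + (1001887 + 1197*I*√661) = 2477997 + 1197*I*√661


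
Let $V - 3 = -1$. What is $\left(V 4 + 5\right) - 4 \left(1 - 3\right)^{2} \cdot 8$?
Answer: $-1664$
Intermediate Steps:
$V = 2$ ($V = 3 - 1 = 2$)
$\left(V 4 + 5\right) - 4 \left(1 - 3\right)^{2} \cdot 8 = \left(2 \cdot 4 + 5\right) - 4 \left(1 - 3\right)^{2} \cdot 8 = \left(8 + 5\right) - 4 \left(-2\right)^{2} \cdot 8 = 13 \left(-4\right) 4 \cdot 8 = 13 \left(\left(-16\right) 8\right) = 13 \left(-128\right) = -1664$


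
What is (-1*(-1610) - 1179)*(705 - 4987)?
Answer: -1845542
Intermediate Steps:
(-1*(-1610) - 1179)*(705 - 4987) = (1610 - 1179)*(-4282) = 431*(-4282) = -1845542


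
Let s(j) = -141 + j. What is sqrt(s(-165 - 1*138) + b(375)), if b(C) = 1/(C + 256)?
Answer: I*sqrt(176782853)/631 ≈ 21.071*I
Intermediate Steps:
b(C) = 1/(256 + C)
sqrt(s(-165 - 1*138) + b(375)) = sqrt((-141 + (-165 - 1*138)) + 1/(256 + 375)) = sqrt((-141 + (-165 - 138)) + 1/631) = sqrt((-141 - 303) + 1/631) = sqrt(-444 + 1/631) = sqrt(-280163/631) = I*sqrt(176782853)/631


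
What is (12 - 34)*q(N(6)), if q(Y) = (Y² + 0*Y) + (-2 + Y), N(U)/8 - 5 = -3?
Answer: -5940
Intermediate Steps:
N(U) = 16 (N(U) = 40 + 8*(-3) = 40 - 24 = 16)
q(Y) = -2 + Y + Y² (q(Y) = (Y² + 0) + (-2 + Y) = Y² + (-2 + Y) = -2 + Y + Y²)
(12 - 34)*q(N(6)) = (12 - 34)*(-2 + 16 + 16²) = -22*(-2 + 16 + 256) = -22*270 = -5940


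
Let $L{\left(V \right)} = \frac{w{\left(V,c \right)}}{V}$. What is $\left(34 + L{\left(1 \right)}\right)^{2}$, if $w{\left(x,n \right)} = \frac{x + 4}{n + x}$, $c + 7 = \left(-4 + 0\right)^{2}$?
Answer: $\frac{4761}{4} \approx 1190.3$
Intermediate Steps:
$c = 9$ ($c = -7 + \left(-4 + 0\right)^{2} = -7 + \left(-4\right)^{2} = -7 + 16 = 9$)
$w{\left(x,n \right)} = \frac{4 + x}{n + x}$
$L{\left(V \right)} = \frac{4 + V}{V \left(9 + V\right)}$ ($L{\left(V \right)} = \frac{\frac{1}{9 + V} \left(4 + V\right)}{V} = \frac{4 + V}{V \left(9 + V\right)}$)
$\left(34 + L{\left(1 \right)}\right)^{2} = \left(34 + \frac{4 + 1}{1 \left(9 + 1\right)}\right)^{2} = \left(34 + 1 \cdot \frac{1}{10} \cdot 5\right)^{2} = \left(34 + \frac{1}{2}\right)^{2} = \left(\frac{69}{2}\right)^{2} = \frac{4761}{4}$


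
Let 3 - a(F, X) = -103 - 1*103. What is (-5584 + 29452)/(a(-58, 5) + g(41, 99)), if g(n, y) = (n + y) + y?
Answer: 5967/112 ≈ 53.277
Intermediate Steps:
a(F, X) = 209 (a(F, X) = 3 - (-103 - 1*103) = 3 - (-103 - 103) = 3 - 1*(-206) = 3 + 206 = 209)
g(n, y) = n + 2*y
(-5584 + 29452)/(a(-58, 5) + g(41, 99)) = (-5584 + 29452)/(209 + (41 + 2*99)) = 23868/(209 + (41 + 198)) = 23868/(209 + 239) = 23868/448 = 23868*(1/448) = 5967/112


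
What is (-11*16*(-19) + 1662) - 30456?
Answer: -25450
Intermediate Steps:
(-11*16*(-19) + 1662) - 30456 = (-176*(-19) + 1662) - 30456 = (3344 + 1662) - 30456 = 5006 - 30456 = -25450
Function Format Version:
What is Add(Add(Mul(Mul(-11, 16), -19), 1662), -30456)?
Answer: -25450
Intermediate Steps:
Add(Add(Mul(Mul(-11, 16), -19), 1662), -30456) = Add(Add(Mul(-176, -19), 1662), -30456) = Add(Add(3344, 1662), -30456) = Add(5006, -30456) = -25450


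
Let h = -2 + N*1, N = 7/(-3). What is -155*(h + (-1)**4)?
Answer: 1550/3 ≈ 516.67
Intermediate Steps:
N = -7/3 (N = 7*(-1/3) = -7/3 ≈ -2.3333)
h = -13/3 (h = -2 - 7/3*1 = -2 - 7/3 = -13/3 ≈ -4.3333)
-155*(h + (-1)**4) = -155*(-13/3 + (-1)**4) = -155*(-13/3 + 1) = -155*(-10/3) = 1550/3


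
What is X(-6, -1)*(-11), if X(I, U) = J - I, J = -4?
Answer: -22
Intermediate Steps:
X(I, U) = -4 - I
X(-6, -1)*(-11) = (-4 - 1*(-6))*(-11) = (-4 + 6)*(-11) = 2*(-11) = -22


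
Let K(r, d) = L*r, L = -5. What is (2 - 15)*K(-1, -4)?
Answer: -65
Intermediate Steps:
K(r, d) = -5*r
(2 - 15)*K(-1, -4) = (2 - 15)*(-5*(-1)) = -13*5 = -65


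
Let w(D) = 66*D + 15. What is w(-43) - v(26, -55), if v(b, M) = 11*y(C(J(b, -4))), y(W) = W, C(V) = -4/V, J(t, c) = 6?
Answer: -8447/3 ≈ -2815.7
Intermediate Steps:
w(D) = 15 + 66*D
v(b, M) = -22/3 (v(b, M) = 11*(-4/6) = 11*(-4*⅙) = 11*(-⅔) = -22/3)
w(-43) - v(26, -55) = (15 + 66*(-43)) - 1*(-22/3) = (15 - 2838) + 22/3 = -2823 + 22/3 = -8447/3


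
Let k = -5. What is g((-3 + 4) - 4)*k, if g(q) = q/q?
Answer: -5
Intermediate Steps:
g(q) = 1
g((-3 + 4) - 4)*k = 1*(-5) = -5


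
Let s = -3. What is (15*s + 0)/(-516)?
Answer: 15/172 ≈ 0.087209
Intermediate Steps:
(15*s + 0)/(-516) = (15*(-3) + 0)/(-516) = (-45 + 0)*(-1/516) = -45*(-1/516) = 15/172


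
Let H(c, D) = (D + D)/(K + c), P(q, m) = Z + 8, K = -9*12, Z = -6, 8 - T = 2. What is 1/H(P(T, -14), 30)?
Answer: -53/30 ≈ -1.7667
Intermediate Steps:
T = 6 (T = 8 - 1*2 = 8 - 2 = 6)
K = -108
P(q, m) = 2 (P(q, m) = -6 + 8 = 2)
H(c, D) = 2*D/(-108 + c) (H(c, D) = (D + D)/(-108 + c) = (2*D)/(-108 + c) = 2*D/(-108 + c))
1/H(P(T, -14), 30) = 1/(2*30/(-108 + 2)) = 1/(2*30/(-106)) = 1/(2*30*(-1/106)) = 1/(-30/53) = -53/30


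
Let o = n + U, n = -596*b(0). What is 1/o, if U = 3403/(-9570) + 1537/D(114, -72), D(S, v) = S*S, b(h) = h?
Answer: -20728620/4919383 ≈ -4.2137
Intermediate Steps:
D(S, v) = S²
n = 0 (n = -596*0 = 0)
U = -4919383/20728620 (U = 3403/(-9570) + 1537/(114²) = 3403*(-1/9570) + 1537/12996 = -3403/9570 + 1537*(1/12996) = -3403/9570 + 1537/12996 = -4919383/20728620 ≈ -0.23732)
o = -4919383/20728620 (o = 0 - 4919383/20728620 = -4919383/20728620 ≈ -0.23732)
1/o = 1/(-4919383/20728620) = -20728620/4919383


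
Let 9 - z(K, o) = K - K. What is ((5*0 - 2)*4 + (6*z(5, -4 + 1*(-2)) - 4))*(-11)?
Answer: -462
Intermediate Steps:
z(K, o) = 9 (z(K, o) = 9 - (K - K) = 9 - 1*0 = 9 + 0 = 9)
((5*0 - 2)*4 + (6*z(5, -4 + 1*(-2)) - 4))*(-11) = ((5*0 - 2)*4 + (6*9 - 4))*(-11) = ((0 - 2)*4 + (54 - 4))*(-11) = (-2*4 + 50)*(-11) = (-8 + 50)*(-11) = 42*(-11) = -462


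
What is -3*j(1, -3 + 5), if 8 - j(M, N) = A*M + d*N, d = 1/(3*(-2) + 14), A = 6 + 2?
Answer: ¾ ≈ 0.75000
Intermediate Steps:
A = 8
d = ⅛ (d = 1/(-6 + 14) = 1/8 = ⅛ ≈ 0.12500)
j(M, N) = 8 - 8*M - N/8 (j(M, N) = 8 - (8*M + N/8) = 8 + (-8*M - N/8) = 8 - 8*M - N/8)
-3*j(1, -3 + 5) = -3*(8 - 8*1 - (-3 + 5)/8) = -3*(8 - 8 - ⅛*2) = -3*(8 - 8 - ¼) = -3*(-¼) = ¾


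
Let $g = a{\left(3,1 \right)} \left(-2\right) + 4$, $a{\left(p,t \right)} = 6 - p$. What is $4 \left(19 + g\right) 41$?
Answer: $2788$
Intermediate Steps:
$g = -2$ ($g = \left(6 - 3\right) \left(-2\right) + 4 = 3 \left(-2\right) + 4 = -6 + 4 = -2$)
$4 \left(19 + g\right) 41 = 4 \left(19 - 2\right) 41 = 4 \cdot 17 \cdot 41 = 68 \cdot 41 = 2788$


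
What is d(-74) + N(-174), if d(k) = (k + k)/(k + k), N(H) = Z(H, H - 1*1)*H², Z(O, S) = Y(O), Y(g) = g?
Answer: -5268023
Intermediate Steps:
Z(O, S) = O
N(H) = H³ (N(H) = H*H² = H³)
d(k) = 1 (d(k) = (2*k)/((2*k)) = (2*k)*(1/(2*k)) = 1)
d(-74) + N(-174) = 1 + (-174)³ = 1 - 5268024 = -5268023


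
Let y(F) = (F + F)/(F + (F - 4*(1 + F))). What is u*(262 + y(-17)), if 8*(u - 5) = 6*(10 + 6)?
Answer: 66521/15 ≈ 4434.7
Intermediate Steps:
y(F) = 2*F/(-4 - 2*F) (y(F) = (2*F)/(F + (F + (-4 - 4*F))) = (2*F)/(F + (-4 - 3*F)) = (2*F)/(-4 - 2*F) = 2*F/(-4 - 2*F))
u = 17 (u = 5 + (6*(10 + 6))/8 = 5 + (6*16)/8 = 5 + (⅛)*96 = 5 + 12 = 17)
u*(262 + y(-17)) = 17*(262 - 1*(-17)/(2 - 17)) = 17*(262 - 1*(-17)/(-15)) = 17*(262 - 1*(-17)*(-1/15)) = 17*(262 - 17/15) = 17*(3913/15) = 66521/15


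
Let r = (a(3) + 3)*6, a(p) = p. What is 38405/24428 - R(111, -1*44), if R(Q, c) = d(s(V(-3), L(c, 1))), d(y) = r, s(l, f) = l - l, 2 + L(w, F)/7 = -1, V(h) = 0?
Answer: -841003/24428 ≈ -34.428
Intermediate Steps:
L(w, F) = -21 (L(w, F) = -14 + 7*(-1) = -14 - 7 = -21)
s(l, f) = 0
r = 36 (r = (3 + 3)*6 = 6*6 = 36)
d(y) = 36
R(Q, c) = 36
38405/24428 - R(111, -1*44) = 38405/24428 - 1*36 = 38405*(1/24428) - 36 = 38405/24428 - 36 = -841003/24428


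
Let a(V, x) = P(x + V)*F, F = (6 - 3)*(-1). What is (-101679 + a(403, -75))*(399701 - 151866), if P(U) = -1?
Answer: -25198871460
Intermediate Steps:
F = -3 (F = 3*(-1) = -3)
a(V, x) = 3 (a(V, x) = -1*(-3) = 3)
(-101679 + a(403, -75))*(399701 - 151866) = (-101679 + 3)*(399701 - 151866) = -101676*247835 = -25198871460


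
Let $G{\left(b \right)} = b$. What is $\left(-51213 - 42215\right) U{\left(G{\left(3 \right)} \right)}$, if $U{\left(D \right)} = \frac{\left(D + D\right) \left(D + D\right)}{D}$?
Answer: $-1121136$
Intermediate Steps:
$U{\left(D \right)} = 4 D$ ($U{\left(D \right)} = \frac{2 D 2 D}{D} = \frac{4 D^{2}}{D} = 4 D$)
$\left(-51213 - 42215\right) U{\left(G{\left(3 \right)} \right)} = \left(-51213 - 42215\right) 4 \cdot 3 = \left(-51213 - 42215\right) 12 = \left(-93428\right) 12 = -1121136$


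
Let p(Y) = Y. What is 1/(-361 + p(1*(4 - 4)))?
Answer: -1/361 ≈ -0.0027701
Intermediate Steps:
1/(-361 + p(1*(4 - 4))) = 1/(-361 + 1*(4 - 4)) = 1/(-361 + 1*0) = 1/(-361 + 0) = 1/(-361) = -1/361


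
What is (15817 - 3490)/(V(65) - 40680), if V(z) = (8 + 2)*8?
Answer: -1761/5800 ≈ -0.30362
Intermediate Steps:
V(z) = 80 (V(z) = 10*8 = 80)
(15817 - 3490)/(V(65) - 40680) = (15817 - 3490)/(80 - 40680) = 12327/(-40600) = 12327*(-1/40600) = -1761/5800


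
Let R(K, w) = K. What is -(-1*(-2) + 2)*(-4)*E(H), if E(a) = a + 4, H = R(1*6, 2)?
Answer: 160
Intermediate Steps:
H = 6 (H = 1*6 = 6)
E(a) = 4 + a
-(-1*(-2) + 2)*(-4)*E(H) = -(-1*(-2) + 2)*(-4)*(4 + 6) = -(2 + 2)*(-4)*10 = -4*(-4)*10 = -(-16)*10 = -1*(-160) = 160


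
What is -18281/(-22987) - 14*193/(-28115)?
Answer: 3182769/3570605 ≈ 0.89138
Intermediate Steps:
-18281/(-22987) - 14*193/(-28115) = -18281*(-1/22987) - 2702*(-1/28115) = 101/127 + 2702/28115 = 3182769/3570605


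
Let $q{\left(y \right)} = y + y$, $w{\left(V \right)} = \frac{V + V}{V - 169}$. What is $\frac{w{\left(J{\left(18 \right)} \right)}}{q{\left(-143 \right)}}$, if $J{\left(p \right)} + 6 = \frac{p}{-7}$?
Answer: $- \frac{60}{177749} \approx -0.00033755$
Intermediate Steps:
$J{\left(p \right)} = -6 - \frac{p}{7}$ ($J{\left(p \right)} = -6 + \frac{p}{-7} = -6 + p \left(- \frac{1}{7}\right) = -6 - \frac{p}{7}$)
$w{\left(V \right)} = \frac{2 V}{-169 + V}$
$q{\left(y \right)} = 2 y$
$\frac{w{\left(J{\left(18 \right)} \right)}}{q{\left(-143 \right)}} = \frac{2 \left(-6 - \frac{18}{7}\right) \frac{1}{-169 - \frac{60}{7}}}{2 \left(-143\right)} = \frac{2 \left(-6 - \frac{18}{7}\right) \frac{1}{-169 - \frac{60}{7}}}{-286} = 2 \left(- \frac{60}{7}\right) \frac{1}{-169 - \frac{60}{7}} \left(- \frac{1}{286}\right) = 2 \left(- \frac{60}{7}\right) \frac{1}{- \frac{1243}{7}} \left(- \frac{1}{286}\right) = 2 \left(- \frac{60}{7}\right) \left(- \frac{7}{1243}\right) \left(- \frac{1}{286}\right) = \frac{120}{1243} \left(- \frac{1}{286}\right) = - \frac{60}{177749}$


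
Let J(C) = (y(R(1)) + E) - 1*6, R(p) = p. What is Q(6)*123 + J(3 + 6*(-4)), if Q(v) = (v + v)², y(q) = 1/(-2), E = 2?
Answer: 35415/2 ≈ 17708.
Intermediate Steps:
y(q) = -½
Q(v) = 4*v² (Q(v) = (2*v)² = 4*v²)
J(C) = -9/2 (J(C) = (-½ + 2) - 1*6 = 3/2 - 6 = -9/2)
Q(6)*123 + J(3 + 6*(-4)) = (4*6²)*123 - 9/2 = (4*36)*123 - 9/2 = 144*123 - 9/2 = 17712 - 9/2 = 35415/2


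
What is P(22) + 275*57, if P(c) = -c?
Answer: 15653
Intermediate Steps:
P(22) + 275*57 = -1*22 + 275*57 = -22 + 15675 = 15653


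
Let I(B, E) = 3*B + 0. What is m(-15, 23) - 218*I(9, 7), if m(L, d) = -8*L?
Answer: -5766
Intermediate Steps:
I(B, E) = 3*B
m(-15, 23) - 218*I(9, 7) = -8*(-15) - 654*9 = 120 - 218*27 = 120 - 5886 = -5766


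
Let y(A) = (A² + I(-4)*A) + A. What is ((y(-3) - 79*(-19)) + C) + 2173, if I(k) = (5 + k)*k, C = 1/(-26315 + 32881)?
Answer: 24241673/6566 ≈ 3692.0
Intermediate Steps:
C = 1/6566 ≈ 0.00015230
I(k) = k*(5 + k)
y(A) = A² - 3*A (y(A) = (A² + (-4*(5 - 4))*A) + A = (A² + (-4*1)*A) + A = (A² - 4*A) + A = A² - 3*A)
((y(-3) - 79*(-19)) + C) + 2173 = ((-3*(-3 - 3) - 79*(-19)) + 1/6566) + 2173 = ((-3*(-6) + 1501) + 1/6566) + 2173 = ((18 + 1501) + 1/6566) + 2173 = (1519 + 1/6566) + 2173 = 9973755/6566 + 2173 = 24241673/6566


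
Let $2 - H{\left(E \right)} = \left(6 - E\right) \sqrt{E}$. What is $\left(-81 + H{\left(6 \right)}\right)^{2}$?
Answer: $6241$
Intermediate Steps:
$H{\left(E \right)} = 2 - \sqrt{E} \left(6 - E\right)$ ($H{\left(E \right)} = 2 - \left(6 - E\right) \sqrt{E} = 2 - \sqrt{E} \left(6 - E\right)$)
$\left(-81 + H{\left(6 \right)}\right)^{2} = \left(-81 + \left(2 + 6^{\frac{3}{2}} - 6 \sqrt{6}\right)\right)^{2} = \left(-81 + \left(2 + 6 \sqrt{6} - 6 \sqrt{6}\right)\right)^{2} = \left(-81 + 2\right)^{2} = \left(-79\right)^{2} = 6241$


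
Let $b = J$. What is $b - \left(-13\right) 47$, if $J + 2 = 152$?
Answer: $761$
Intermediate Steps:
$J = 150$ ($J = -2 + 152 = 150$)
$b = 150$
$b - \left(-13\right) 47 = 150 - \left(-13\right) 47 = 150 - -611 = 150 + 611 = 761$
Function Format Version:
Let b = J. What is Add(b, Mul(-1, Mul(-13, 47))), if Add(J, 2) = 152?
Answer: 761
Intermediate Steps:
J = 150 (J = Add(-2, 152) = 150)
b = 150
Add(b, Mul(-1, Mul(-13, 47))) = Add(150, Mul(-1, Mul(-13, 47))) = Add(150, Mul(-1, -611)) = Add(150, 611) = 761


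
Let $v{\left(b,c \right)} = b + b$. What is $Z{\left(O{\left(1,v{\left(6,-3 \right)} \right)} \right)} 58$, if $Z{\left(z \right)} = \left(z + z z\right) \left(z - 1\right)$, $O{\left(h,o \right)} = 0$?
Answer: $0$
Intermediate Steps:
$v{\left(b,c \right)} = 2 b$
$Z{\left(z \right)} = \left(-1 + z\right) \left(z + z^{2}\right)$ ($Z{\left(z \right)} = \left(z + z^{2}\right) \left(-1 + z\right) = \left(-1 + z\right) \left(z + z^{2}\right)$)
$Z{\left(O{\left(1,v{\left(6,-3 \right)} \right)} \right)} 58 = \left(0^{3} - 0\right) 58 = \left(0 + 0\right) 58 = 0 \cdot 58 = 0$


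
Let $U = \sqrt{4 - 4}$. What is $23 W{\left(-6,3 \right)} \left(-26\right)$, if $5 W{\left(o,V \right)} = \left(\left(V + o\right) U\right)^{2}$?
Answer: $0$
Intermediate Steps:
$U = 0$ ($U = \sqrt{0} = 0$)
$W{\left(o,V \right)} = 0$ ($W{\left(o,V \right)} = \frac{\left(\left(V + o\right) 0\right)^{2}}{5} = \frac{0^{2}}{5} = \frac{1}{5} \cdot 0 = 0$)
$23 W{\left(-6,3 \right)} \left(-26\right) = 23 \cdot 0 \left(-26\right) = 0 \left(-26\right) = 0$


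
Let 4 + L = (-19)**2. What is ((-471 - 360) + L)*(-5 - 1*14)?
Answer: 9006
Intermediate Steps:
L = 357 (L = -4 + (-19)**2 = -4 + 361 = 357)
((-471 - 360) + L)*(-5 - 1*14) = ((-471 - 360) + 357)*(-5 - 1*14) = (-831 + 357)*(-5 - 14) = -474*(-19) = 9006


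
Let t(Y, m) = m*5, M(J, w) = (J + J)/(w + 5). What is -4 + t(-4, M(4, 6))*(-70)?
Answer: -2844/11 ≈ -258.55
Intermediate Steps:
M(J, w) = 2*J/(5 + w) (M(J, w) = (2*J)/(5 + w) = 2*J/(5 + w))
t(Y, m) = 5*m
-4 + t(-4, M(4, 6))*(-70) = -4 + (5*(2*4/(5 + 6)))*(-70) = -4 + (5*(2*4/11))*(-70) = -4 + (5*(2*4*(1/11)))*(-70) = -4 + (5*(8/11))*(-70) = -4 + (40/11)*(-70) = -4 - 2800/11 = -2844/11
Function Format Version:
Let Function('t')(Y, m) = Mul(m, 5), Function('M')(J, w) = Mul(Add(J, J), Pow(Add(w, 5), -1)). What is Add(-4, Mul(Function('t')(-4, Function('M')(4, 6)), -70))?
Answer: Rational(-2844, 11) ≈ -258.55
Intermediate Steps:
Function('M')(J, w) = Mul(2, J, Pow(Add(5, w), -1)) (Function('M')(J, w) = Mul(Mul(2, J), Pow(Add(5, w), -1)) = Mul(2, J, Pow(Add(5, w), -1)))
Function('t')(Y, m) = Mul(5, m)
Add(-4, Mul(Function('t')(-4, Function('M')(4, 6)), -70)) = Add(-4, Mul(Mul(5, Mul(2, 4, Pow(Add(5, 6), -1))), -70)) = Add(-4, Mul(Mul(5, Mul(2, 4, Pow(11, -1))), -70)) = Add(-4, Mul(Mul(5, Mul(2, 4, Rational(1, 11))), -70)) = Add(-4, Mul(Mul(5, Rational(8, 11)), -70)) = Add(-4, Mul(Rational(40, 11), -70)) = Add(-4, Rational(-2800, 11)) = Rational(-2844, 11)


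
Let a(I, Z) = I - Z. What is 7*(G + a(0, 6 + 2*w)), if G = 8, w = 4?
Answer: -42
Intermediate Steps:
7*(G + a(0, 6 + 2*w)) = 7*(8 + (0 - (6 + 2*4))) = 7*(8 + (0 - (6 + 8))) = 7*(8 + (0 - 1*14)) = 7*(8 + (0 - 14)) = 7*(8 - 14) = 7*(-6) = -42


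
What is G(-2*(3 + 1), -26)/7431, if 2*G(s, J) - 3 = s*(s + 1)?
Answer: 59/14862 ≈ 0.0039699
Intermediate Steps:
G(s, J) = 3/2 + s*(1 + s)/2 (G(s, J) = 3/2 + (s*(s + 1))/2 = 3/2 + (s*(1 + s))/2 = 3/2 + s*(1 + s)/2)
G(-2*(3 + 1), -26)/7431 = (3/2 + (-2*(3 + 1))/2 + (-2*(3 + 1))²/2)/7431 = (3/2 + (-2*4)/2 + (-2*4)²/2)*(1/7431) = (3/2 + (½)*(-8) + (½)*(-8)²)*(1/7431) = (3/2 - 4 + (½)*64)*(1/7431) = (3/2 - 4 + 32)*(1/7431) = (59/2)*(1/7431) = 59/14862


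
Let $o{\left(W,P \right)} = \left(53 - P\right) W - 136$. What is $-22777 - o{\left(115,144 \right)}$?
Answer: $-12176$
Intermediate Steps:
$o{\left(W,P \right)} = -136 + W \left(53 - P\right)$ ($o{\left(W,P \right)} = W \left(53 - P\right) - 136 = -136 + W \left(53 - P\right)$)
$-22777 - o{\left(115,144 \right)} = -22777 - \left(-136 + 53 \cdot 115 - 144 \cdot 115\right) = -22777 - \left(-136 + 6095 - 16560\right) = -22777 - -10601 = -22777 + 10601 = -12176$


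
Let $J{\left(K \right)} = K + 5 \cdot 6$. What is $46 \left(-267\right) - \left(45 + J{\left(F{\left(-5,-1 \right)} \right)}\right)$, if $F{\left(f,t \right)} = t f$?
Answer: $-12362$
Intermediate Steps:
$F{\left(f,t \right)} = f t$
$J{\left(K \right)} = 30 + K$ ($J{\left(K \right)} = K + 30 = 30 + K$)
$46 \left(-267\right) - \left(45 + J{\left(F{\left(-5,-1 \right)} \right)}\right) = 46 \left(-267\right) - \left(75 + 5\right) = -12282 - 80 = -12362$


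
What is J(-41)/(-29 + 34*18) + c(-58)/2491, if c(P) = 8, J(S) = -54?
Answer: -2450/27401 ≈ -0.089413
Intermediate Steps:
J(-41)/(-29 + 34*18) + c(-58)/2491 = -54/(-29 + 34*18) + 8/2491 = -54/(-29 + 612) + 8*(1/2491) = -54/583 + 8/2491 = -2450/27401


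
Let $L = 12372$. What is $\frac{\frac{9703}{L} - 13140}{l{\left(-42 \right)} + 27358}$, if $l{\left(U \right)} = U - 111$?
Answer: $- \frac{162558377}{336580260} \approx -0.48297$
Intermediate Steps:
$l{\left(U \right)} = -111 + U$ ($l{\left(U \right)} = U - 111 = -111 + U$)
$\frac{\frac{9703}{L} - 13140}{l{\left(-42 \right)} + 27358} = \frac{\frac{9703}{12372} - 13140}{\left(-111 - 42\right) + 27358} = \frac{9703 \cdot \frac{1}{12372} - 13140}{-153 + 27358} = \frac{\frac{9703}{12372} - 13140}{27205} = \left(- \frac{162558377}{12372}\right) \frac{1}{27205} = - \frac{162558377}{336580260}$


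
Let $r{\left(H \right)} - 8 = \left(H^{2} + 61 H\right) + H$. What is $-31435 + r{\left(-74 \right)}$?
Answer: $-30539$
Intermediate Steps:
$r{\left(H \right)} = 8 + H^{2} + 62 H$ ($r{\left(H \right)} = 8 + \left(\left(H^{2} + 61 H\right) + H\right) = 8 + \left(H^{2} + 62 H\right) = 8 + H^{2} + 62 H$)
$-31435 + r{\left(-74 \right)} = -31435 + \left(8 + \left(-74\right)^{2} + 62 \left(-74\right)\right) = -31435 + \left(8 + 5476 - 4588\right) = -31435 + 896 = -30539$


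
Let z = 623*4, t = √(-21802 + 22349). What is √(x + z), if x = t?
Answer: √(2492 + √547) ≈ 50.154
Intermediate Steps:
t = √547 ≈ 23.388
z = 2492
x = √547 ≈ 23.388
√(x + z) = √(√547 + 2492) = √(2492 + √547)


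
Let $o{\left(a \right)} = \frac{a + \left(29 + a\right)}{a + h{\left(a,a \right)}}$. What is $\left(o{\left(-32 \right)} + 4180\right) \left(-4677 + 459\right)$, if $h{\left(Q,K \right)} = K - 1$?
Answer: $- \frac{229235646}{13} \approx -1.7634 \cdot 10^{7}$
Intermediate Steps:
$h{\left(Q,K \right)} = -1 + K$
$o{\left(a \right)} = \frac{29 + 2 a}{-1 + 2 a}$ ($o{\left(a \right)} = \frac{a + \left(29 + a\right)}{a + \left(-1 + a\right)} = \frac{29 + 2 a}{-1 + 2 a}$)
$\left(o{\left(-32 \right)} + 4180\right) \left(-4677 + 459\right) = \left(\frac{29 + 2 \left(-32\right)}{-1 + 2 \left(-32\right)} + 4180\right) \left(-4677 + 459\right) = \left(\frac{29 - 64}{-1 - 64} + 4180\right) \left(-4218\right) = \left(\frac{1}{-65} \left(-35\right) + 4180\right) \left(-4218\right) = \left(\left(- \frac{1}{65}\right) \left(-35\right) + 4180\right) \left(-4218\right) = \left(\frac{7}{13} + 4180\right) \left(-4218\right) = \frac{54347}{13} \left(-4218\right) = - \frac{229235646}{13}$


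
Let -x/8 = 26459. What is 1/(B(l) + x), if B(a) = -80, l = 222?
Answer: -1/211752 ≈ -4.7225e-6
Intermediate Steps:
x = -211672 (x = -8*26459 = -211672)
1/(B(l) + x) = 1/(-80 - 211672) = 1/(-211752) = -1/211752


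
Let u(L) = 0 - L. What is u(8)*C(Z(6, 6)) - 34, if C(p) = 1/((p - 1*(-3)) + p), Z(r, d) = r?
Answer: -518/15 ≈ -34.533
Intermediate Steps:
C(p) = 1/(3 + 2*p) (C(p) = 1/((p + 3) + p) = 1/((3 + p) + p) = 1/(3 + 2*p))
u(L) = -L
u(8)*C(Z(6, 6)) - 34 = (-1*8)/(3 + 2*6) - 34 = -8/(3 + 12) - 34 = -8/15 - 34 = -518/15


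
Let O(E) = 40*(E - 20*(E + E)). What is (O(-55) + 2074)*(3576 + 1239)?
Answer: 423113310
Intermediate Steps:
O(E) = -1560*E (O(E) = 40*(E - 40*E) = 40*(-39*E) = -1560*E)
(O(-55) + 2074)*(3576 + 1239) = (-1560*(-55) + 2074)*(3576 + 1239) = (85800 + 2074)*4815 = 87874*4815 = 423113310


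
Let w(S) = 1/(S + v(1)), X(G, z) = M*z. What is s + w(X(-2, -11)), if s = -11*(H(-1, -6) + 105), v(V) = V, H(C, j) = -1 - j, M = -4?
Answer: -54449/45 ≈ -1210.0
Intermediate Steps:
X(G, z) = -4*z
w(S) = 1/(1 + S) (w(S) = 1/(S + 1) = 1/(1 + S))
s = -1210 (s = -11*((-1 - 1*(-6)) + 105) = -11*((-1 + 6) + 105) = -11*(5 + 105) = -11*110 = -1210)
s + w(X(-2, -11)) = -1210 + 1/(1 - 4*(-11)) = -1210 + 1/(1 + 44) = -1210 + 1/45 = -54449/45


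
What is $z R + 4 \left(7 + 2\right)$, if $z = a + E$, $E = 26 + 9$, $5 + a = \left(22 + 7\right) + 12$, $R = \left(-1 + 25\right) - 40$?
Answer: $-1100$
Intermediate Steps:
$R = -16$ ($R = 24 - 40 = -16$)
$a = 36$ ($a = -5 + \left(\left(22 + 7\right) + 12\right) = -5 + \left(29 + 12\right) = -5 + 41 = 36$)
$E = 35$
$z = 71$ ($z = 36 + 35 = 71$)
$z R + 4 \left(7 + 2\right) = 71 \left(-16\right) + 4 \left(7 + 2\right) = -1136 + 4 \cdot 9 = -1136 + 36 = -1100$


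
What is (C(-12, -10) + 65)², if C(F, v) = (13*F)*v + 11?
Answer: 2676496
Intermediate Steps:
C(F, v) = 11 + 13*F*v (C(F, v) = 13*F*v + 11 = 11 + 13*F*v)
(C(-12, -10) + 65)² = ((11 + 13*(-12)*(-10)) + 65)² = ((11 + 1560) + 65)² = (1571 + 65)² = 1636² = 2676496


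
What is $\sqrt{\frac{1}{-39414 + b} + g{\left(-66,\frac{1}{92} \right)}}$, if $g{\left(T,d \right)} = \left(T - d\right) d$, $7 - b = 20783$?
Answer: $\frac{i \sqrt{5500498270865}}{2768740} \approx 0.84707 i$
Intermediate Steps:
$b = -20776$ ($b = 7 - 20783 = -20776$)
$g{\left(T,d \right)} = d \left(T - d\right)$
$\sqrt{\frac{1}{-39414 + b} + g{\left(-66,\frac{1}{92} \right)}} = \sqrt{\frac{1}{-39414 - 20776} + \frac{-66 - \frac{1}{92}}{92}} = \sqrt{\frac{1}{-60190} + \frac{-66 - \frac{1}{92}}{92}} = \sqrt{- \frac{1}{60190} + \frac{-66 - \frac{1}{92}}{92}} = \sqrt{- \frac{1}{60190} + \frac{1}{92} \left(- \frac{6073}{92}\right)} = \sqrt{- \frac{1}{60190} - \frac{6073}{8464}} = \sqrt{- \frac{182771167}{254724080}} = \frac{i \sqrt{5500498270865}}{2768740}$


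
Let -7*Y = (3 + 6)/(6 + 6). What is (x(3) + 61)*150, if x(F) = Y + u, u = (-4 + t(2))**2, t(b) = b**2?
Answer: 127875/14 ≈ 9133.9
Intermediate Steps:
Y = -3/28 (Y = -(3 + 6)/(7*(6 + 6)) = -9/(7*12) = -1/7*3/4 = -3/28 ≈ -0.10714)
u = 0 (u = (-4 + 2**2)**2 = (-4 + 4)**2 = 0**2 = 0)
x(F) = -3/28 (x(F) = -3/28 + 0 = -3/28)
(x(3) + 61)*150 = (-3/28 + 61)*150 = (1705/28)*150 = 127875/14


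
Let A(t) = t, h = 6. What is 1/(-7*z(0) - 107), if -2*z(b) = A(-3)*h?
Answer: -1/170 ≈ -0.0058824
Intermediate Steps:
z(b) = 9 (z(b) = -(-3)*6/2 = -½*(-18) = 9)
1/(-7*z(0) - 107) = 1/(-7*9 - 107) = 1/(-63 - 107) = 1/(-170) = -1/170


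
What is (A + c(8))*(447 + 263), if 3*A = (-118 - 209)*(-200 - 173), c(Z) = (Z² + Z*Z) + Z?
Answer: 28963030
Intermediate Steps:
c(Z) = Z + 2*Z² (c(Z) = (Z² + Z²) + Z = 2*Z² + Z = Z + 2*Z²)
A = 40657 (A = ((-118 - 209)*(-200 - 173))/3 = (-327*(-373))/3 = (⅓)*121971 = 40657)
(A + c(8))*(447 + 263) = (40657 + 8*(1 + 2*8))*(447 + 263) = (40657 + 8*(1 + 16))*710 = (40657 + 8*17)*710 = (40657 + 136)*710 = 40793*710 = 28963030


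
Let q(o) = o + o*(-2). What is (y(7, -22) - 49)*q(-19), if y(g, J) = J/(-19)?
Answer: -909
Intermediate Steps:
y(g, J) = -J/19 (y(g, J) = J*(-1/19) = -J/19)
q(o) = -o (q(o) = o - 2*o = -o)
(y(7, -22) - 49)*q(-19) = (-1/19*(-22) - 49)*(-1*(-19)) = (22/19 - 49)*19 = -909/19*19 = -909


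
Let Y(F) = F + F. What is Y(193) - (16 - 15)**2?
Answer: 385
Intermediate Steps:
Y(F) = 2*F
Y(193) - (16 - 15)**2 = 2*193 - (16 - 15)**2 = 386 - 1*1**2 = 386 - 1*1 = 386 - 1 = 385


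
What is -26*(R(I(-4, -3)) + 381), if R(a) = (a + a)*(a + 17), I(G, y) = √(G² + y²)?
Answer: -15626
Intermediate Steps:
R(a) = 2*a*(17 + a) (R(a) = (2*a)*(17 + a) = 2*a*(17 + a))
-26*(R(I(-4, -3)) + 381) = -26*(2*√((-4)² + (-3)²)*(17 + √((-4)² + (-3)²)) + 381) = -26*(2*√(16 + 9)*(17 + √(16 + 9)) + 381) = -26*(2*√25*(17 + √25) + 381) = -26*(2*5*(17 + 5) + 381) = -26*(2*5*22 + 381) = -26*(220 + 381) = -26*601 = -15626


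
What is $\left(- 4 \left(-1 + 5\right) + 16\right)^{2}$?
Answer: $0$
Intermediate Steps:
$\left(- 4 \left(-1 + 5\right) + 16\right)^{2} = \left(\left(-4\right) 4 + 16\right)^{2} = \left(-16 + 16\right)^{2} = 0^{2} = 0$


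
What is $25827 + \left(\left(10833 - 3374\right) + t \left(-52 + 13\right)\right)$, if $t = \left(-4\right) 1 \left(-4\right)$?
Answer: $32662$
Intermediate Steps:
$t = 16$ ($t = \left(-4\right) \left(-4\right) = 16$)
$25827 + \left(\left(10833 - 3374\right) + t \left(-52 + 13\right)\right) = 25827 + \left(\left(10833 - 3374\right) + 16 \left(-52 + 13\right)\right) = 25827 + \left(7459 + 16 \left(-39\right)\right) = 25827 + \left(7459 - 624\right) = 25827 + 6835 = 32662$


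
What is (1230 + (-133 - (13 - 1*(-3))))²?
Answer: 1168561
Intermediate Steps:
(1230 + (-133 - (13 - 1*(-3))))² = (1230 + (-133 - (13 + 3)))² = (1230 + (-133 - 1*16))² = (1230 + (-133 - 16))² = (1230 - 149)² = 1081² = 1168561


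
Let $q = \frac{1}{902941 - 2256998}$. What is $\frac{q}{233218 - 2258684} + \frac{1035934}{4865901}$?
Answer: $\frac{2841148875163670809}{13345202641079551362} \approx 0.2129$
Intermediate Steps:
$q = - \frac{1}{1354057}$ ($q = \frac{1}{-1354057} = - \frac{1}{1354057} \approx -7.3852 \cdot 10^{-7}$)
$\frac{q}{233218 - 2258684} + \frac{1035934}{4865901} = - \frac{1}{1354057 \left(233218 - 2258684\right)} + \frac{1035934}{4865901} = - \frac{1}{1354057 \left(233218 - 2258684\right)} + 1035934 \cdot \frac{1}{4865901} = - \frac{1}{1354057 \left(-2025466\right)} + \frac{1035934}{4865901} = \left(- \frac{1}{1354057}\right) \left(- \frac{1}{2025466}\right) + \frac{1035934}{4865901} = \frac{1}{2742596415562} + \frac{1035934}{4865901} = \frac{2841148875163670809}{13345202641079551362}$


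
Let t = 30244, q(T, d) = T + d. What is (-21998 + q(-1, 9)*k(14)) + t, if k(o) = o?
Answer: 8358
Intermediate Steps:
(-21998 + q(-1, 9)*k(14)) + t = (-21998 + (-1 + 9)*14) + 30244 = (-21998 + 8*14) + 30244 = (-21998 + 112) + 30244 = -21886 + 30244 = 8358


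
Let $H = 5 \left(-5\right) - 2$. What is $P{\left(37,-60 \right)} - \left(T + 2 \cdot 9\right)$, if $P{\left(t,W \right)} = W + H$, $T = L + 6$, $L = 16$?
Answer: $-127$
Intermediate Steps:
$T = 22$ ($T = 16 + 6 = 22$)
$H = -27$ ($H = -25 - 2 = -27$)
$P{\left(t,W \right)} = -27 + W$ ($P{\left(t,W \right)} = W - 27 = -27 + W$)
$P{\left(37,-60 \right)} - \left(T + 2 \cdot 9\right) = \left(-27 - 60\right) - \left(22 + 2 \cdot 9\right) = -87 - \left(22 + 18\right) = -87 - 40 = -127$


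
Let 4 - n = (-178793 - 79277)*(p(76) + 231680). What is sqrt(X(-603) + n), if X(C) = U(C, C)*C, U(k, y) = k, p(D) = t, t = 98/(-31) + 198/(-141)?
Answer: sqrt(126922685536846357)/1457 ≈ 2.4452e+5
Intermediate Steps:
t = -6652/1457 (t = 98*(-1/31) + 198*(-1/141) = -98/31 - 66/47 = -6652/1457 ≈ -4.5655)
p(D) = -6652/1457
n = 87111814447388/1457 (n = 4 - (-178793 - 79277)*(-6652/1457 + 231680) = 4 - (-258070)*337551108/1457 = 4 - 1*(-87111814441560/1457) = 4 + 87111814441560/1457 = 87111814447388/1457 ≈ 5.9788e+10)
X(C) = C**2 (X(C) = C*C = C**2)
sqrt(X(-603) + n) = sqrt((-603)**2 + 87111814447388/1457) = sqrt(363609 + 87111814447388/1457) = sqrt(87112344225701/1457) = sqrt(126922685536846357)/1457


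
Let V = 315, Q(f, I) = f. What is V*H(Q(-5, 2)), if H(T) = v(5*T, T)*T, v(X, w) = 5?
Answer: -7875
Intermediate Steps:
H(T) = 5*T
V*H(Q(-5, 2)) = 315*(5*(-5)) = 315*(-25) = -7875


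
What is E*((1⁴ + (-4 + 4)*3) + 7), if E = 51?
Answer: 408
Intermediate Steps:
E*((1⁴ + (-4 + 4)*3) + 7) = 51*((1⁴ + (-4 + 4)*3) + 7) = 51*((1 + 0*3) + 7) = 51*((1 + 0) + 7) = 51*(1 + 7) = 51*8 = 408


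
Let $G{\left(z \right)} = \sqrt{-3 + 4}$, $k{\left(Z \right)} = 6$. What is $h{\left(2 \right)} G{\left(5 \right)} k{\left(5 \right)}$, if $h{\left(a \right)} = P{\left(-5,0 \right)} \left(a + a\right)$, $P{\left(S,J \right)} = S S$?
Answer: $600$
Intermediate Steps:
$P{\left(S,J \right)} = S^{2}$
$h{\left(a \right)} = 50 a$ ($h{\left(a \right)} = \left(-5\right)^{2} \left(a + a\right) = 25 \cdot 2 a = 50 a$)
$G{\left(z \right)} = 1$ ($G{\left(z \right)} = \sqrt{1} = 1$)
$h{\left(2 \right)} G{\left(5 \right)} k{\left(5 \right)} = 50 \cdot 2 \cdot 1 \cdot 6 = 100 \cdot 1 \cdot 6 = 100 \cdot 6 = 600$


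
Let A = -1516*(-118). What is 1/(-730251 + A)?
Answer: -1/551363 ≈ -1.8137e-6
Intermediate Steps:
A = 178888
1/(-730251 + A) = 1/(-730251 + 178888) = 1/(-551363) = -1/551363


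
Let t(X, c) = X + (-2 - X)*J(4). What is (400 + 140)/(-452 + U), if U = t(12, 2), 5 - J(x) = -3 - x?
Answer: -135/152 ≈ -0.88816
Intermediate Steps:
J(x) = 8 + x (J(x) = 5 - (-3 - x) = 5 + (3 + x) = 8 + x)
t(X, c) = -24 - 11*X (t(X, c) = X + (-2 - X)*(8 + 4) = X + (-2 - X)*12 = X + (-24 - 12*X) = -24 - 11*X)
U = -156 (U = -24 - 11*12 = -24 - 132 = -156)
(400 + 140)/(-452 + U) = (400 + 140)/(-452 - 156) = 540/(-608) = 540*(-1/608) = -135/152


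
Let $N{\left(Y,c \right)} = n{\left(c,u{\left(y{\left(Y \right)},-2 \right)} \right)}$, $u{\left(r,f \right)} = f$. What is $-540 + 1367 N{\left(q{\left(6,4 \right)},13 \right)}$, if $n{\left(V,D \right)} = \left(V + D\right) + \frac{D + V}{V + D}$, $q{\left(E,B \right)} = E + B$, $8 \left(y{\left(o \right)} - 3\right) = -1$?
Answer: $15864$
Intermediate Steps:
$y{\left(o \right)} = \frac{23}{8}$ ($y{\left(o \right)} = 3 + \frac{1}{8} \left(-1\right) = 3 - \frac{1}{8} = \frac{23}{8}$)
$q{\left(E,B \right)} = B + E$
$n{\left(V,D \right)} = 1 + D + V$ ($n{\left(V,D \right)} = \left(D + V\right) + \frac{D + V}{D + V} = \left(D + V\right) + 1 = 1 + D + V$)
$N{\left(Y,c \right)} = -1 + c$ ($N{\left(Y,c \right)} = 1 - 2 + c = -1 + c$)
$-540 + 1367 N{\left(q{\left(6,4 \right)},13 \right)} = -540 + 1367 \left(-1 + 13\right) = -540 + 1367 \cdot 12 = -540 + 16404 = 15864$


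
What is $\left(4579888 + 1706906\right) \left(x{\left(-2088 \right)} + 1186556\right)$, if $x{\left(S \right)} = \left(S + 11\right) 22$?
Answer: $7172364376428$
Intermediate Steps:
$x{\left(S \right)} = 242 + 22 S$ ($x{\left(S \right)} = \left(11 + S\right) 22 = 242 + 22 S$)
$\left(4579888 + 1706906\right) \left(x{\left(-2088 \right)} + 1186556\right) = \left(4579888 + 1706906\right) \left(\left(242 + 22 \left(-2088\right)\right) + 1186556\right) = 6286794 \left(\left(242 - 45936\right) + 1186556\right) = 6286794 \left(-45694 + 1186556\right) = 6286794 \cdot 1140862 = 7172364376428$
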